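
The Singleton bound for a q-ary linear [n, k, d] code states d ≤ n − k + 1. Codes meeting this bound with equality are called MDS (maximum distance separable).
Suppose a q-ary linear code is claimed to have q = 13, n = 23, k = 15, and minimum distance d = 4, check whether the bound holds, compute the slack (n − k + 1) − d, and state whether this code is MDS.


Singleton RHS = n − k + 1 = 9, slack = 5, bound satisfied, not MDS.

Singleton bound: d ≤ n − k + 1.
Here n = 23, k = 15, so n − k + 1 = 9.
Given d = 4, check d ≤ 9: YES.
Slack = (n − k + 1) − d = 5.
The code is NOT MDS (slack = 5 > 0).
Description: the claimed parameters are [23, 15, 4]_13; such a code would be non-MDS.


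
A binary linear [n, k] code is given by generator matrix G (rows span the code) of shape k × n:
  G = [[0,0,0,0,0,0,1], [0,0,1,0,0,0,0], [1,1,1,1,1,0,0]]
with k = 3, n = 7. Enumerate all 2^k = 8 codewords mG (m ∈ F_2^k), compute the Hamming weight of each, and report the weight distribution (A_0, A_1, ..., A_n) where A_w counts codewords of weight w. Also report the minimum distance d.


Weight distribution: A_0 = 1, A_1 = 2, A_2 = 1, A_4 = 1, A_5 = 2, A_6 = 1. Minimum distance d = 1.

Enumerate all 2^3 = 8 messages m ∈ F_2^3.
For each, compute codeword c = mG in F_2^7, then tally its weight.
  m = 000 → c = 0000000, weight = 0.
  m = 100 → c = 0000001, weight = 1.
  m = 010 → c = 0010000, weight = 1.
  m = 110 → c = 0010001, weight = 2.
  m = 001 → c = 1111100, weight = 5.
  m = 101 → c = 1111101, weight = 6.
  m = 011 → c = 1101100, weight = 4.
  m = 111 → c = 1101101, weight = 5.
Tally weights:
  weight 0: 1 codewords.
  weight 1: 2 codewords.
  weight 2: 1 codewords.
  weight 4: 1 codewords.
  weight 5: 2 codewords.
  weight 6: 1 codewords.
Minimum distance d = smallest w > 0 with A_w > 0 = 1.
Sanity: Σ A_w = 8 = 2^3 = 8 ✓.


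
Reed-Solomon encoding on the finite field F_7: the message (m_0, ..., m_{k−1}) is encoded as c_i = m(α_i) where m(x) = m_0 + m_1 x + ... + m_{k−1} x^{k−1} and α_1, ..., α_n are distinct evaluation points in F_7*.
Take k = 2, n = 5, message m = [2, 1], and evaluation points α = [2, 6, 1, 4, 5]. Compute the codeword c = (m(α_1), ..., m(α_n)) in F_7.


c = [4, 1, 3, 6, 0]

Message polynomial: m(x) = 2 + 1·x (mod 7).
For each evaluation point α_i, compute m(α_i) mod 7:
  α_1 = 2: Horner steps 1 → 4, so m(2) = 4.
  α_2 = 6: Horner steps 1 → 1, so m(6) = 1.
  α_3 = 1: Horner steps 1 → 3, so m(1) = 3.
  α_4 = 4: Horner steps 1 → 6, so m(4) = 6.
  α_5 = 5: Horner steps 1 → 0, so m(5) = 0.
Codeword c = [4, 1, 3, 6, 0] ∈ F_7^5.


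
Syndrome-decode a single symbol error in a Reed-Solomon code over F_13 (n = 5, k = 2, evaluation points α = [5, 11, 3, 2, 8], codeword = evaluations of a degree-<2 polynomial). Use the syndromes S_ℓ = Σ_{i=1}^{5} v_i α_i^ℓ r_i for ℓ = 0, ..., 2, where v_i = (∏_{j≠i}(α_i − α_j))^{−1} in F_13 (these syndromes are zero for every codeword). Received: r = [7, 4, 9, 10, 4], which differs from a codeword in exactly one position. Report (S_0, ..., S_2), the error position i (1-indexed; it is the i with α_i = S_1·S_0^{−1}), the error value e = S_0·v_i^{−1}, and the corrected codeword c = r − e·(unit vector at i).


S = (9, 8, 10), error at position 2, error magnitude e = 3, c = [7, 1, 9, 10, 4].

Step 1: column multipliers v_i = (∏_{j≠i}(α_i − α_j))^{−1} mod 13.
  i = 1 (α = 5): (5−11)(5−3)(5−2)(5−8) = (−6)·2·3·(−3) = 108 ≡ 4, so v_1 = 4^{−1} = 10 (mod 13).
  i = 2 (α = 11): (11−5)(11−3)(11−2)(11−8) = 6·8·9·3 = 1296 ≡ 9, so v_2 = 9^{−1} = 3 (mod 13).
  i = 3 (α = 3): (3−5)(3−11)(3−2)(3−8) = (−2)·(−8)·1·(−5) = −80 ≡ 11, so v_3 = 11^{−1} = 6 (mod 13).
  i = 4 (α = 2): (2−5)(2−11)(2−3)(2−8) = (−3)·(−9)·(−1)·(−6) = 162 ≡ 6, so v_4 = 6^{−1} = 11 (mod 13).
  i = 5 (α = 8): (8−5)(8−11)(8−3)(8−2) = 3·(−3)·5·6 = −270 ≡ 3, so v_5 = 3^{−1} = 9 (mod 13).
  v = [10, 3, 6, 11, 9].
Step 2: syndromes of r = [7, 4, 9, 10, 4] (all sums mod 13).
  S_0 = Σ v_i r_i = 10·7 + 3·4 + 6·9 + 11·10 + 9·4 = 282 ≡ 9.
  S_1 = Σ v_i α_i r_i = 10·5·7 + 3·11·4 + 6·3·9 + 11·2·10 + 9·8·4 = 1152 ≡ 8.
  α_i^2 mod 13 = [12, 4, 9, 4, 12].
  S_2 = Σ v_i α_i^2 r_i = 10·12·7 + 3·4·4 + 6·9·9 + 11·4·10 + 9·12·4 = 2246 ≡ 10.
  S = (9, 8, 10) ≠ 0, so r is not a codeword (an error is present).
Step 3: locate the error. For a single error e at position i, S_ℓ = v_i·e·α_i^ℓ, so α_err = S_1/S_0.
  S_0^{−1} = 9^{−1} = 3 (mod 13), so α_err = 8·3 = 24 ≡ 11 = α_2. Error position i = 2.
  Consistency check: S_2/S_1 = 10·5 = 50 ≡ 11 = α_err ✓ (single-error assumption holds).
Step 4: error magnitude e = S_0/v_2 = S_0·∏_{j≠2}(α_2 − α_j) = 9·9 = 81 ≡ 3 (mod 13).
Step 5: correct position 2: c_2 = r_2 − e = 4 − 3 ≡ 1 (mod 13). Hence c = [7, 1, 9, 10, 4].
  Check: interpolating c through the α_i gives m(x) = 12 + 12·x (degree < 2) with m(α_i) = c_i for every i, so c is indeed a codeword.


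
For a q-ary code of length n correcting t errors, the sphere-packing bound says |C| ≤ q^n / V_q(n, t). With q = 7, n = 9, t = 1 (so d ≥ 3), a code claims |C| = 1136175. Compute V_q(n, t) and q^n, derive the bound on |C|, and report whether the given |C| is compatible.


V_q(n, t) = 55, q^n = 40353607, Hamming bound = 733701, |C| = 1136175 > bound (violated).

Step 1: Compute V_q(n, t) = Σ_{j=0}^1 C(n, j) (q−1)^j.
  j = 0: C(9,0)·(6)^0 = 1·1 = 1.
  j = 1: C(9,1)·(6)^1 = 9·6 = 54.
  V_q(n, t) = 1 + 54 = 55.
Step 2: q^n = 7^9 = 40353607.
Step 3: Hamming bound ⌊q^n / V_q(n,t)⌋ = ⌊40353607/55⌋ = 733701.
Step 4: Compare |C| = 1136175 to 733701: violated.
The claimed |C| lies above the Hamming bound, so no 7-ary code of length 9 with d ≥ 3 can have 1136175 codewords.


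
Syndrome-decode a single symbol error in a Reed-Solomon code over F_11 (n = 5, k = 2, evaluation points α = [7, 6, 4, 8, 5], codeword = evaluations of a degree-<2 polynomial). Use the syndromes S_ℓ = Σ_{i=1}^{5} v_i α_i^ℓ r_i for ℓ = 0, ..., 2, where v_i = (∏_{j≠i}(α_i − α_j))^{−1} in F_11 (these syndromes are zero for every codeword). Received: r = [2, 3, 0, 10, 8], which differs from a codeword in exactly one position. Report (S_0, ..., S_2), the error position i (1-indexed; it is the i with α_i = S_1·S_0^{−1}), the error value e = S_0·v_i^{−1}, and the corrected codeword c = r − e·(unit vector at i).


S = (5, 8, 4), error at position 2, error magnitude e = 9, c = [2, 5, 0, 10, 8].

Step 1: column multipliers v_i = (∏_{j≠i}(α_i − α_j))^{−1} mod 11.
  i = 1 (α = 7): (7−6)(7−4)(7−8)(7−5) = 1·3·(−1)·2 = −6 ≡ 5, so v_1 = 5^{−1} = 9 (mod 11).
  i = 2 (α = 6): (6−7)(6−4)(6−8)(6−5) = (−1)·2·(−2)·1 = 4 ≡ 4, so v_2 = 4^{−1} = 3 (mod 11).
  i = 3 (α = 4): (4−7)(4−6)(4−8)(4−5) = (−3)·(−2)·(−4)·(−1) = 24 ≡ 2, so v_3 = 2^{−1} = 6 (mod 11).
  i = 4 (α = 8): (8−7)(8−6)(8−4)(8−5) = 1·2·4·3 = 24 ≡ 2, so v_4 = 2^{−1} = 6 (mod 11).
  i = 5 (α = 5): (5−7)(5−6)(5−4)(5−8) = (−2)·(−1)·1·(−3) = −6 ≡ 5, so v_5 = 5^{−1} = 9 (mod 11).
  v = [9, 3, 6, 6, 9].
Step 2: syndromes of r = [2, 3, 0, 10, 8] (all sums mod 11).
  S_0 = Σ v_i r_i = 9·2 + 3·3 + 6·0 + 6·10 + 9·8 = 159 ≡ 5.
  S_1 = Σ v_i α_i r_i = 9·7·2 + 3·6·3 + 6·4·0 + 6·8·10 + 9·5·8 = 1020 ≡ 8.
  α_i^2 mod 11 = [5, 3, 5, 9, 3].
  S_2 = Σ v_i α_i^2 r_i = 9·5·2 + 3·3·3 + 6·5·0 + 6·9·10 + 9·3·8 = 873 ≡ 4.
  S = (5, 8, 4) ≠ 0, so r is not a codeword (an error is present).
Step 3: locate the error. For a single error e at position i, S_ℓ = v_i·e·α_i^ℓ, so α_err = S_1/S_0.
  S_0^{−1} = 5^{−1} = 9 (mod 11), so α_err = 8·9 = 72 ≡ 6 = α_2. Error position i = 2.
  Consistency check: S_2/S_1 = 4·7 = 28 ≡ 6 = α_err ✓ (single-error assumption holds).
Step 4: error magnitude e = S_0/v_2 = S_0·∏_{j≠2}(α_2 − α_j) = 5·4 = 20 ≡ 9 (mod 11).
Step 5: correct position 2: c_2 = r_2 − e = 3 − 9 ≡ 5 (mod 11). Hence c = [2, 5, 0, 10, 8].
  Check: interpolating c through the α_i gives m(x) = 1 + 8·x (degree < 2) with m(α_i) = c_i for every i, so c is indeed a codeword.


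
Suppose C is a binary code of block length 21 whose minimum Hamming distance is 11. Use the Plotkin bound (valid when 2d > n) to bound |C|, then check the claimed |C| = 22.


Plotkin bound M ≤ 22; given |C| = 22 ≤ bound (satisfied).

Check applicability: 2d = 22, n = 21.
2d − n = 1 > 0, so Plotkin applies.
Compute d/(2d−n) = 11/1 ≈ 11.0000.
⌊d/(2d−n)⌋ = 11.
Plotkin bound: M ≤ 2·11 = 22.
Given |C| = 22, check: satisfied.
This |C| is at the Plotkin bound.


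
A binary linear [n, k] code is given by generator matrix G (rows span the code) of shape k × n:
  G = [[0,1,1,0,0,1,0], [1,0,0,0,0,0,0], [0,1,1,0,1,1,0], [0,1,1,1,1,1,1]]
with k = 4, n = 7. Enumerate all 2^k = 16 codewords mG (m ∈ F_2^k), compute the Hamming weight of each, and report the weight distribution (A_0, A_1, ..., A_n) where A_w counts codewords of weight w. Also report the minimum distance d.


Weight distribution: A_0 = 1, A_1 = 2, A_2 = 2, A_3 = 3, A_4 = 3, A_5 = 2, A_6 = 2, A_7 = 1. Minimum distance d = 1.

Enumerate all 2^4 = 16 messages m ∈ F_2^4.
For each, compute codeword c = mG in F_2^7, then tally its weight.
  m = 0000 → c = 0000000, weight = 0.
  m = 1000 → c = 0110010, weight = 3.
  m = 0100 → c = 1000000, weight = 1.
  m = 1100 → c = 1110010, weight = 4.
  m = 0010 → c = 0110110, weight = 4.
  m = 1010 → c = 0000100, weight = 1.
  m = 0110 → c = 1110110, weight = 5.
  m = 1110 → c = 1000100, weight = 2.
  m = 0001 → c = 0111111, weight = 6.
  m = 1001 → c = 0001101, weight = 3.
  m = 0101 → c = 1111111, weight = 7.
  m = 1101 → c = 1001101, weight = 4.
  m = 0011 → c = 0001001, weight = 2.
  m = 1011 → c = 0111011, weight = 5.
  m = 0111 → c = 1001001, weight = 3.
  m = 1111 → c = 1111011, weight = 6.
Tally weights:
  weight 0: 1 codewords.
  weight 1: 2 codewords.
  weight 2: 2 codewords.
  weight 3: 3 codewords.
  weight 4: 3 codewords.
  weight 5: 2 codewords.
  weight 6: 2 codewords.
  weight 7: 1 codewords.
Minimum distance d = smallest w > 0 with A_w > 0 = 1.
Sanity: Σ A_w = 16 = 2^4 = 16 ✓.


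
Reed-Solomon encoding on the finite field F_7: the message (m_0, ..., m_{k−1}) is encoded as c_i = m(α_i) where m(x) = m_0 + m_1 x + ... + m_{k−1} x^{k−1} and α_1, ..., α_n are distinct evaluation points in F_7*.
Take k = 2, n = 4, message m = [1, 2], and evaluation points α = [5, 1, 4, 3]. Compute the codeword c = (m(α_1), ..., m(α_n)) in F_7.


c = [4, 3, 2, 0]

Message polynomial: m(x) = 1 + 2·x (mod 7).
For each evaluation point α_i, compute m(α_i) mod 7:
  α_1 = 5: Horner steps 2 → 4, so m(5) = 4.
  α_2 = 1: Horner steps 2 → 3, so m(1) = 3.
  α_3 = 4: Horner steps 2 → 2, so m(4) = 2.
  α_4 = 3: Horner steps 2 → 0, so m(3) = 0.
Codeword c = [4, 3, 2, 0] ∈ F_7^4.


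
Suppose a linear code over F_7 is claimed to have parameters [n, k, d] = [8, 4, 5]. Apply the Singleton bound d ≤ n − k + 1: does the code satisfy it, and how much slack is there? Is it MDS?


Singleton RHS = n − k + 1 = 5, slack = 0, bound satisfied, MDS.

Singleton bound: d ≤ n − k + 1.
Here n = 8, k = 4, so n − k + 1 = 5.
Given d = 5, check d ≤ 5: YES.
Slack = (n − k + 1) − d = 0.
The code is MDS (slack = 0).
Description: the claimed parameters are [8, 4, 5]_7; such a code would be MDS (meets Singleton bound).


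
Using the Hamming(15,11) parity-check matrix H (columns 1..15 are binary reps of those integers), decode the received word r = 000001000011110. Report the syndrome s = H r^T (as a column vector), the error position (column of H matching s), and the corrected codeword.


s = (0, 0, 1, 0)^T, error position = 2, corrected codeword c = 010001000011110

Compute s = H r^T mod 2 one row at a time:
  s_1 = 0 + 0 + 0 + 1 + 1 + 1 + 1 + 0 = 4 ≡ 0 (mod 2).
  s_2 = 0 + 0 + 1 + 0 + 1 + 1 + 1 + 0 = 4 ≡ 0 (mod 2).
  s_3 = 0 + 0 + 1 + 0 + 0 + 1 + 1 + 0 = 3 ≡ 1 (mod 2).
  s_4 = 0 + 0 + 0 + 0 + 0 + 1 + 1 + 0 = 2 ≡ 0 (mod 2).
s = (0, 0, 1, 0)^T — this equals column 2 of H (binary 0010), so error is at position 2.
Correct: flip bit 2 of r = 000001000011110 to get c = 010001000011110.


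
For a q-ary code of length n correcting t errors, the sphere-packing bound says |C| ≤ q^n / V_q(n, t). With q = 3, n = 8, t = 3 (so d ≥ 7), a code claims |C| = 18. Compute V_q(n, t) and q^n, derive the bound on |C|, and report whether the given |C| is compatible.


V_q(n, t) = 577, q^n = 6561, Hamming bound = 11, |C| = 18 > bound (violated).

Step 1: Compute V_q(n, t) = Σ_{j=0}^3 C(n, j) (q−1)^j.
  j = 0: C(8,0)·(2)^0 = 1·1 = 1.
  j = 1: C(8,1)·(2)^1 = 8·2 = 16.
  j = 2: C(8,2)·(2)^2 = 28·4 = 112.
  j = 3: C(8,3)·(2)^3 = 56·8 = 448.
  V_q(n, t) = 1 + 16 + 112 + 448 = 577.
Step 2: q^n = 3^8 = 6561.
Step 3: Hamming bound ⌊q^n / V_q(n,t)⌋ = ⌊6561/577⌋ = 11.
Step 4: Compare |C| = 18 to 11: violated.
The claimed |C| lies above the Hamming bound, so no 3-ary code of length 8 with d ≥ 7 can have 18 codewords.


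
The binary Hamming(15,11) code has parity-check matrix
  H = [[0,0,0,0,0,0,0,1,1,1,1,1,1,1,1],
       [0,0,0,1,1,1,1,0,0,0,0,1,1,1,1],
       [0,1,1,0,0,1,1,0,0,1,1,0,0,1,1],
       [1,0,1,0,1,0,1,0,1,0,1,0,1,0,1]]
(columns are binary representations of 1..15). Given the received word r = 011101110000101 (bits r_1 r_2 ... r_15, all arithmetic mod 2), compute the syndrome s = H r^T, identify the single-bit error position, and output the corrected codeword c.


s = (1, 1, 1, 0)^T, error position = 14, corrected codeword c = 011101110000111

Compute s = H r^T mod 2 one row at a time:
  s_1 = 1 + 0 + 0 + 0 + 0 + 1 + 0 + 1 = 3 ≡ 1 (mod 2).
  s_2 = 1 + 0 + 1 + 1 + 0 + 1 + 0 + 1 = 5 ≡ 1 (mod 2).
  s_3 = 1 + 1 + 1 + 1 + 0 + 0 + 0 + 1 = 5 ≡ 1 (mod 2).
  s_4 = 0 + 1 + 0 + 1 + 0 + 0 + 1 + 1 = 4 ≡ 0 (mod 2).
s = (1, 1, 1, 0)^T — this equals column 14 of H (binary 1110), so error is at position 14.
Correct: flip bit 14 of r = 011101110000101 to get c = 011101110000111.


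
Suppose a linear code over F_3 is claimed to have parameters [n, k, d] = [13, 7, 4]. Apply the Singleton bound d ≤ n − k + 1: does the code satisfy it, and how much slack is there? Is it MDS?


Singleton RHS = n − k + 1 = 7, slack = 3, bound satisfied, not MDS.

Singleton bound: d ≤ n − k + 1.
Here n = 13, k = 7, so n − k + 1 = 7.
Given d = 4, check d ≤ 7: YES.
Slack = (n − k + 1) − d = 3.
The code is NOT MDS (slack = 3 > 0).
Description: the claimed parameters are [13, 7, 4]_3; such a code would be non-MDS.


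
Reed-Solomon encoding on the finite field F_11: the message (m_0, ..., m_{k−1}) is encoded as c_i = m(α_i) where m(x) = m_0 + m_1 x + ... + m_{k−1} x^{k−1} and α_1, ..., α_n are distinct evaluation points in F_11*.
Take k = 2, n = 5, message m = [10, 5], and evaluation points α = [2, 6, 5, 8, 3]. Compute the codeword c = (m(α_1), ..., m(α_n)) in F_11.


c = [9, 7, 2, 6, 3]

Message polynomial: m(x) = 10 + 5·x (mod 11).
For each evaluation point α_i, compute m(α_i) mod 11:
  α_1 = 2: Horner steps 5 → 9, so m(2) = 9.
  α_2 = 6: Horner steps 5 → 7, so m(6) = 7.
  α_3 = 5: Horner steps 5 → 2, so m(5) = 2.
  α_4 = 8: Horner steps 5 → 6, so m(8) = 6.
  α_5 = 3: Horner steps 5 → 3, so m(3) = 3.
Codeword c = [9, 7, 2, 6, 3] ∈ F_11^5.


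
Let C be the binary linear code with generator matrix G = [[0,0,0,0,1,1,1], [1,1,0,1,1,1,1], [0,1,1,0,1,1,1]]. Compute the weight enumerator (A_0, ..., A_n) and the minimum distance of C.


Weight distribution: A_0 = 1, A_2 = 1, A_3 = 3, A_5 = 1, A_6 = 2. Minimum distance d = 2.

Enumerate all 2^3 = 8 messages m ∈ F_2^3.
For each, compute codeword c = mG in F_2^7, then tally its weight.
  m = 000 → c = 0000000, weight = 0.
  m = 100 → c = 0000111, weight = 3.
  m = 010 → c = 1101111, weight = 6.
  m = 110 → c = 1101000, weight = 3.
  m = 001 → c = 0110111, weight = 5.
  m = 101 → c = 0110000, weight = 2.
  m = 011 → c = 1011000, weight = 3.
  m = 111 → c = 1011111, weight = 6.
Tally weights:
  weight 0: 1 codewords.
  weight 2: 1 codewords.
  weight 3: 3 codewords.
  weight 5: 1 codewords.
  weight 6: 2 codewords.
Minimum distance d = smallest w > 0 with A_w > 0 = 2.
Sanity: Σ A_w = 8 = 2^3 = 8 ✓.


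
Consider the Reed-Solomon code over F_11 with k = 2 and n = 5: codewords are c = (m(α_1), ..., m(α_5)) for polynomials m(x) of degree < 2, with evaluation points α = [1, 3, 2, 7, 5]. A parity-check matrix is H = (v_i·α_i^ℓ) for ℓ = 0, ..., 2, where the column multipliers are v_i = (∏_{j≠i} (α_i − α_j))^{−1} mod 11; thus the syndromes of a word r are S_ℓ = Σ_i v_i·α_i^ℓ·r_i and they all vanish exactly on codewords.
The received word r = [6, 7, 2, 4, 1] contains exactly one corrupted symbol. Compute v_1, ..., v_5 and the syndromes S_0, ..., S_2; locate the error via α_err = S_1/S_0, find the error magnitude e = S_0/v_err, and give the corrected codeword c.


S = (4, 1, 3), error at position 2, error magnitude e = 9, c = [6, 9, 2, 4, 1].

Step 1: column multipliers v_i = (∏_{j≠i}(α_i − α_j))^{−1} mod 11.
  i = 1 (α = 1): (1−3)(1−2)(1−7)(1−5) = (−2)·(−1)·(−6)·(−4) = 48 ≡ 4, so v_1 = 4^{−1} = 3 (mod 11).
  i = 2 (α = 3): (3−1)(3−2)(3−7)(3−5) = 2·1·(−4)·(−2) = 16 ≡ 5, so v_2 = 5^{−1} = 9 (mod 11).
  i = 3 (α = 2): (2−1)(2−3)(2−7)(2−5) = 1·(−1)·(−5)·(−3) = −15 ≡ 7, so v_3 = 7^{−1} = 8 (mod 11).
  i = 4 (α = 7): (7−1)(7−3)(7−2)(7−5) = 6·4·5·2 = 240 ≡ 9, so v_4 = 9^{−1} = 5 (mod 11).
  i = 5 (α = 5): (5−1)(5−3)(5−2)(5−7) = 4·2·3·(−2) = −48 ≡ 7, so v_5 = 7^{−1} = 8 (mod 11).
  v = [3, 9, 8, 5, 8].
Step 2: syndromes of r = [6, 7, 2, 4, 1] (all sums mod 11).
  S_0 = Σ v_i r_i = 3·6 + 9·7 + 8·2 + 5·4 + 8·1 = 125 ≡ 4.
  S_1 = Σ v_i α_i r_i = 3·1·6 + 9·3·7 + 8·2·2 + 5·7·4 + 8·5·1 = 419 ≡ 1.
  α_i^2 mod 11 = [1, 9, 4, 5, 3].
  S_2 = Σ v_i α_i^2 r_i = 3·1·6 + 9·9·7 + 8·4·2 + 5·5·4 + 8·3·1 = 773 ≡ 3.
  S = (4, 1, 3) ≠ 0, so r is not a codeword (an error is present).
Step 3: locate the error. For a single error e at position i, S_ℓ = v_i·e·α_i^ℓ, so α_err = S_1/S_0.
  S_0^{−1} = 4^{−1} = 3 (mod 11), so α_err = 1·3 = 3 ≡ 3 = α_2. Error position i = 2.
  Consistency check: S_2/S_1 = 3·1 = 3 ≡ 3 = α_err ✓ (single-error assumption holds).
Step 4: error magnitude e = S_0/v_2 = S_0·∏_{j≠2}(α_2 − α_j) = 4·5 = 20 ≡ 9 (mod 11).
Step 5: correct position 2: c_2 = r_2 − e = 7 − 9 ≡ 9 (mod 11). Hence c = [6, 9, 2, 4, 1].
  Check: interpolating c through the α_i gives m(x) = 10 + 7·x (degree < 2) with m(α_i) = c_i for every i, so c is indeed a codeword.


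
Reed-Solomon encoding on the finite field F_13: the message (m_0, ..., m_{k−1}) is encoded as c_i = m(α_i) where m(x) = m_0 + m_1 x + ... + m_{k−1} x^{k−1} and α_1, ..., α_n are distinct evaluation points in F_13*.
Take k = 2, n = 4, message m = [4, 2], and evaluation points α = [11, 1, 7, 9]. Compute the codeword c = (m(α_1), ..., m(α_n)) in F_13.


c = [0, 6, 5, 9]

Message polynomial: m(x) = 4 + 2·x (mod 13).
For each evaluation point α_i, compute m(α_i) mod 13:
  α_1 = 11: Horner steps 2 → 0, so m(11) = 0.
  α_2 = 1: Horner steps 2 → 6, so m(1) = 6.
  α_3 = 7: Horner steps 2 → 5, so m(7) = 5.
  α_4 = 9: Horner steps 2 → 9, so m(9) = 9.
Codeword c = [0, 6, 5, 9] ∈ F_13^4.


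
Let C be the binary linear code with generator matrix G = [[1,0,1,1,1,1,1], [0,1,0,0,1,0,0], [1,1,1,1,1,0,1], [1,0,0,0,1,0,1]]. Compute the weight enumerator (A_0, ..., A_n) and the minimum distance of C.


Weight distribution: A_0 = 1, A_2 = 3, A_3 = 6, A_4 = 1, A_5 = 2, A_6 = 3. Minimum distance d = 2.

Enumerate all 2^4 = 16 messages m ∈ F_2^4.
For each, compute codeword c = mG in F_2^7, then tally its weight.
  m = 0000 → c = 0000000, weight = 0.
  m = 1000 → c = 1011111, weight = 6.
  m = 0100 → c = 0100100, weight = 2.
  m = 1100 → c = 1111011, weight = 6.
  m = 0010 → c = 1111101, weight = 6.
  m = 1010 → c = 0100010, weight = 2.
  m = 0110 → c = 1011001, weight = 4.
  m = 1110 → c = 0000110, weight = 2.
  m = 0001 → c = 1000101, weight = 3.
  m = 1001 → c = 0011010, weight = 3.
  m = 0101 → c = 1100001, weight = 3.
  m = 1101 → c = 0111110, weight = 5.
  m = 0011 → c = 0111000, weight = 3.
  m = 1011 → c = 1100111, weight = 5.
  m = 0111 → c = 0011100, weight = 3.
  m = 1111 → c = 1000011, weight = 3.
Tally weights:
  weight 0: 1 codewords.
  weight 2: 3 codewords.
  weight 3: 6 codewords.
  weight 4: 1 codewords.
  weight 5: 2 codewords.
  weight 6: 3 codewords.
Minimum distance d = smallest w > 0 with A_w > 0 = 2.
Sanity: Σ A_w = 16 = 2^4 = 16 ✓.


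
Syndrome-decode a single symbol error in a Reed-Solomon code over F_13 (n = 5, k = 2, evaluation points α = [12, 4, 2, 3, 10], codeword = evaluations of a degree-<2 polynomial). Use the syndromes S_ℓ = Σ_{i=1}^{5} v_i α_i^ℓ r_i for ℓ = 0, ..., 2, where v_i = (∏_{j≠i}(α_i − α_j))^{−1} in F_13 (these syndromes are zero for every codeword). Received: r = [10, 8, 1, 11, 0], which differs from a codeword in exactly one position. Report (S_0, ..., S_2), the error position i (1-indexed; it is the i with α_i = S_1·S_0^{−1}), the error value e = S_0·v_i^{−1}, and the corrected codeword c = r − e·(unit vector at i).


S = (9, 12, 3), error at position 5, error magnitude e = 10, c = [10, 8, 1, 11, 3].

Step 1: column multipliers v_i = (∏_{j≠i}(α_i − α_j))^{−1} mod 13.
  i = 1 (α = 12): (12−4)(12−2)(12−3)(12−10) = 8·10·9·2 = 1440 ≡ 10, so v_1 = 10^{−1} = 4 (mod 13).
  i = 2 (α = 4): (4−12)(4−2)(4−3)(4−10) = (−8)·2·1·(−6) = 96 ≡ 5, so v_2 = 5^{−1} = 8 (mod 13).
  i = 3 (α = 2): (2−12)(2−4)(2−3)(2−10) = (−10)·(−2)·(−1)·(−8) = 160 ≡ 4, so v_3 = 4^{−1} = 10 (mod 13).
  i = 4 (α = 3): (3−12)(3−4)(3−2)(3−10) = (−9)·(−1)·1·(−7) = −63 ≡ 2, so v_4 = 2^{−1} = 7 (mod 13).
  i = 5 (α = 10): (10−12)(10−4)(10−2)(10−3) = (−2)·6·8·7 = −672 ≡ 4, so v_5 = 4^{−1} = 10 (mod 13).
  v = [4, 8, 10, 7, 10].
Step 2: syndromes of r = [10, 8, 1, 11, 0] (all sums mod 13).
  S_0 = Σ v_i r_i = 4·10 + 8·8 + 10·1 + 7·11 + 10·0 = 191 ≡ 9.
  S_1 = Σ v_i α_i r_i = 4·12·10 + 8·4·8 + 10·2·1 + 7·3·11 + 10·10·0 = 987 ≡ 12.
  α_i^2 mod 13 = [1, 3, 4, 9, 9].
  S_2 = Σ v_i α_i^2 r_i = 4·1·10 + 8·3·8 + 10·4·1 + 7·9·11 + 10·9·0 = 965 ≡ 3.
  S = (9, 12, 3) ≠ 0, so r is not a codeword (an error is present).
Step 3: locate the error. For a single error e at position i, S_ℓ = v_i·e·α_i^ℓ, so α_err = S_1/S_0.
  S_0^{−1} = 9^{−1} = 3 (mod 13), so α_err = 12·3 = 36 ≡ 10 = α_5. Error position i = 5.
  Consistency check: S_2/S_1 = 3·12 = 36 ≡ 10 = α_err ✓ (single-error assumption holds).
Step 4: error magnitude e = S_0/v_5 = S_0·∏_{j≠5}(α_5 − α_j) = 9·4 = 36 ≡ 10 (mod 13).
Step 5: correct position 5: c_5 = r_5 − e = 0 − 10 ≡ 3 (mod 13). Hence c = [10, 8, 1, 11, 3].
  Check: interpolating c through the α_i gives m(x) = 7 + 10·x (degree < 2) with m(α_i) = c_i for every i, so c is indeed a codeword.


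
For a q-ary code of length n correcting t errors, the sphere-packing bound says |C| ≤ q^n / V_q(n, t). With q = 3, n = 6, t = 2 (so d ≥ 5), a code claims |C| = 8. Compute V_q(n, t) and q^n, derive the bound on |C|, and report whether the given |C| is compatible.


V_q(n, t) = 73, q^n = 729, Hamming bound = 9, |C| = 8 ≤ bound (satisfied).

Step 1: Compute V_q(n, t) = Σ_{j=0}^2 C(n, j) (q−1)^j.
  j = 0: C(6,0)·(2)^0 = 1·1 = 1.
  j = 1: C(6,1)·(2)^1 = 6·2 = 12.
  j = 2: C(6,2)·(2)^2 = 15·4 = 60.
  V_q(n, t) = 1 + 12 + 60 = 73.
Step 2: q^n = 3^6 = 729.
Step 3: Hamming bound ⌊q^n / V_q(n,t)⌋ = ⌊729/73⌋ = 9.
Step 4: Compare |C| = 8 to 9: satisfied.
The claimed |C| lies below the Hamming bound.


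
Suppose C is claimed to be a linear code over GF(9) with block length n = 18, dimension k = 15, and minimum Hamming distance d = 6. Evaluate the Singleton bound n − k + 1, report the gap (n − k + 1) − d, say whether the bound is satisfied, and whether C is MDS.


Singleton RHS = n − k + 1 = 4, slack = -2, bound violated (no such code; not MDS).

Singleton bound: d ≤ n − k + 1.
Here n = 18, k = 15, so n − k + 1 = 4.
Given d = 6, check d ≤ 4: NO.
Slack = (n − k + 1) − d = -2.
The slack is negative: d = 6 exceeds n − k + 1 = 4 by 2, so the Singleton bound is violated and no linear [18, 15, 6]_9 code can exist. In particular it is not MDS (MDS requires d = n − k + 1 exactly).
Description: the claimed parameters are [18, 15, 6]_9; such a code would be impossible (violates the Singleton bound).


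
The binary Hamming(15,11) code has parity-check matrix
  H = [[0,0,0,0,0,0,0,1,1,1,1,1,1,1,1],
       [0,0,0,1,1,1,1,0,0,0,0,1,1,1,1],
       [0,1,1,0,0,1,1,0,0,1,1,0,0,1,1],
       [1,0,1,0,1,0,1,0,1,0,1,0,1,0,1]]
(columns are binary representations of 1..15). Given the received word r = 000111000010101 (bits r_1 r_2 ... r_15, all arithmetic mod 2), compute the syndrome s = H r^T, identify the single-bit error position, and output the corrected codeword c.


s = (1, 1, 1, 0)^T, error position = 14, corrected codeword c = 000111000010111

Compute s = H r^T mod 2 one row at a time:
  s_1 = 0 + 0 + 0 + 1 + 0 + 1 + 0 + 1 = 3 ≡ 1 (mod 2).
  s_2 = 1 + 1 + 1 + 0 + 0 + 1 + 0 + 1 = 5 ≡ 1 (mod 2).
  s_3 = 0 + 0 + 1 + 0 + 0 + 1 + 0 + 1 = 3 ≡ 1 (mod 2).
  s_4 = 0 + 0 + 1 + 0 + 0 + 1 + 1 + 1 = 4 ≡ 0 (mod 2).
s = (1, 1, 1, 0)^T — this equals column 14 of H (binary 1110), so error is at position 14.
Correct: flip bit 14 of r = 000111000010101 to get c = 000111000010111.


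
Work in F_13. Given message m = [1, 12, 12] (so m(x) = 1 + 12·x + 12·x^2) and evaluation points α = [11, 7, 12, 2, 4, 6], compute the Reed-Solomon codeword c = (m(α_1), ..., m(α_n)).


c = [12, 10, 1, 8, 7, 11]

Message polynomial: m(x) = 1 + 12·x + 12·x^2 (mod 13).
For each evaluation point α_i, compute m(α_i) mod 13:
  α_1 = 11: Horner steps 12 → 1 → 12, so m(11) = 12.
  α_2 = 7: Horner steps 12 → 5 → 10, so m(7) = 10.
  α_3 = 12: Horner steps 12 → 0 → 1, so m(12) = 1.
  α_4 = 2: Horner steps 12 → 10 → 8, so m(2) = 8.
  α_5 = 4: Horner steps 12 → 8 → 7, so m(4) = 7.
  α_6 = 6: Horner steps 12 → 6 → 11, so m(6) = 11.
Codeword c = [12, 10, 1, 8, 7, 11] ∈ F_13^6.


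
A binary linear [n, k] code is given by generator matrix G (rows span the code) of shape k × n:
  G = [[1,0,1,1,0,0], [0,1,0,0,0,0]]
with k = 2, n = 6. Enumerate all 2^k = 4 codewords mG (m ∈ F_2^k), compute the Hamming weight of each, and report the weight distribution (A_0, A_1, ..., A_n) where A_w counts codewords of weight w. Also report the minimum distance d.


Weight distribution: A_0 = 1, A_1 = 1, A_3 = 1, A_4 = 1. Minimum distance d = 1.

Enumerate all 2^2 = 4 messages m ∈ F_2^2.
For each, compute codeword c = mG in F_2^6, then tally its weight.
  m = 00 → c = 000000, weight = 0.
  m = 10 → c = 101100, weight = 3.
  m = 01 → c = 010000, weight = 1.
  m = 11 → c = 111100, weight = 4.
Tally weights:
  weight 0: 1 codewords.
  weight 1: 1 codewords.
  weight 3: 1 codewords.
  weight 4: 1 codewords.
Minimum distance d = smallest w > 0 with A_w > 0 = 1.
Sanity: Σ A_w = 4 = 2^2 = 4 ✓.


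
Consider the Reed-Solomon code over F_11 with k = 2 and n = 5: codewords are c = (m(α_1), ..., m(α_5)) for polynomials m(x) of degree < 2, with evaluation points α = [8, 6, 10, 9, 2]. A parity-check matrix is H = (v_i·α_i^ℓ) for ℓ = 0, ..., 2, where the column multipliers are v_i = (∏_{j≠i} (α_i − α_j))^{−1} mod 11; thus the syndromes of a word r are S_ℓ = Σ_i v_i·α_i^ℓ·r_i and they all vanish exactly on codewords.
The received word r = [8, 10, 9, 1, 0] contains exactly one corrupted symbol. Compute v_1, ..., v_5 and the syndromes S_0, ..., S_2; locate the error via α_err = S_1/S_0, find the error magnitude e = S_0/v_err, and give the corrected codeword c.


S = (2, 5, 7), error at position 1, error magnitude e = 4, c = [4, 10, 9, 1, 0].

Step 1: column multipliers v_i = (∏_{j≠i}(α_i − α_j))^{−1} mod 11.
  i = 1 (α = 8): (8−6)(8−10)(8−9)(8−2) = 2·(−2)·(−1)·6 = 24 ≡ 2, so v_1 = 2^{−1} = 6 (mod 11).
  i = 2 (α = 6): (6−8)(6−10)(6−9)(6−2) = (−2)·(−4)·(−3)·4 = −96 ≡ 3, so v_2 = 3^{−1} = 4 (mod 11).
  i = 3 (α = 10): (10−8)(10−6)(10−9)(10−2) = 2·4·1·8 = 64 ≡ 9, so v_3 = 9^{−1} = 5 (mod 11).
  i = 4 (α = 9): (9−8)(9−6)(9−10)(9−2) = 1·3·(−1)·7 = −21 ≡ 1, so v_4 = 1^{−1} = 1 (mod 11).
  i = 5 (α = 2): (2−8)(2−6)(2−10)(2−9) = (−6)·(−4)·(−8)·(−7) = 1344 ≡ 2, so v_5 = 2^{−1} = 6 (mod 11).
  v = [6, 4, 5, 1, 6].
Step 2: syndromes of r = [8, 10, 9, 1, 0] (all sums mod 11).
  S_0 = Σ v_i r_i = 6·8 + 4·10 + 5·9 + 1·1 + 6·0 = 134 ≡ 2.
  S_1 = Σ v_i α_i r_i = 6·8·8 + 4·6·10 + 5·10·9 + 1·9·1 + 6·2·0 = 1083 ≡ 5.
  α_i^2 mod 11 = [9, 3, 1, 4, 4].
  S_2 = Σ v_i α_i^2 r_i = 6·9·8 + 4·3·10 + 5·1·9 + 1·4·1 + 6·4·0 = 601 ≡ 7.
  S = (2, 5, 7) ≠ 0, so r is not a codeword (an error is present).
Step 3: locate the error. For a single error e at position i, S_ℓ = v_i·e·α_i^ℓ, so α_err = S_1/S_0.
  S_0^{−1} = 2^{−1} = 6 (mod 11), so α_err = 5·6 = 30 ≡ 8 = α_1. Error position i = 1.
  Consistency check: S_2/S_1 = 7·9 = 63 ≡ 8 = α_err ✓ (single-error assumption holds).
Step 4: error magnitude e = S_0/v_1 = S_0·∏_{j≠1}(α_1 − α_j) = 2·2 = 4 ≡ 4 (mod 11).
Step 5: correct position 1: c_1 = r_1 − e = 8 − 4 ≡ 4 (mod 11). Hence c = [4, 10, 9, 1, 0].
  Check: interpolating c through the α_i gives m(x) = 6 + 8·x (degree < 2) with m(α_i) = c_i for every i, so c is indeed a codeword.


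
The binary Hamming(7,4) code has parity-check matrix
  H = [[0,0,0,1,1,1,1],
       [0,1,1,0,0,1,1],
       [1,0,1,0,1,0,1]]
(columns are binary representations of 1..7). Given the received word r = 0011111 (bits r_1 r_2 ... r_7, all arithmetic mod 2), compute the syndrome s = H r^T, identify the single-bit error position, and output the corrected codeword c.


s = (0, 1, 1)^T, error position = 3, corrected codeword c = 0001111

Compute s = H r^T mod 2 one row at a time:
  s_1 = 1 + 1 + 1 + 1 = 4 ≡ 0 (mod 2).
  s_2 = 0 + 1 + 1 + 1 = 3 ≡ 1 (mod 2).
  s_3 = 0 + 1 + 1 + 1 = 3 ≡ 1 (mod 2).
s = (0, 1, 1)^T — this equals column 3 of H (binary 011), so error is at position 3.
Correct: flip bit 3 of r = 0011111 to get c = 0001111.


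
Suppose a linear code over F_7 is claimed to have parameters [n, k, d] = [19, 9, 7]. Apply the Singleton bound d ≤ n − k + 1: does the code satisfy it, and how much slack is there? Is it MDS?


Singleton RHS = n − k + 1 = 11, slack = 4, bound satisfied, not MDS.

Singleton bound: d ≤ n − k + 1.
Here n = 19, k = 9, so n − k + 1 = 11.
Given d = 7, check d ≤ 11: YES.
Slack = (n − k + 1) − d = 4.
The code is NOT MDS (slack = 4 > 0).
Description: the claimed parameters are [19, 9, 7]_7; such a code would be non-MDS.


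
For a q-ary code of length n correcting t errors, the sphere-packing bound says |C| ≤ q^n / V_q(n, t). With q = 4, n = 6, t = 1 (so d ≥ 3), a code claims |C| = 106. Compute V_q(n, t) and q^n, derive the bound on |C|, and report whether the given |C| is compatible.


V_q(n, t) = 19, q^n = 4096, Hamming bound = 215, |C| = 106 ≤ bound (satisfied).

Step 1: Compute V_q(n, t) = Σ_{j=0}^1 C(n, j) (q−1)^j.
  j = 0: C(6,0)·(3)^0 = 1·1 = 1.
  j = 1: C(6,1)·(3)^1 = 6·3 = 18.
  V_q(n, t) = 1 + 18 = 19.
Step 2: q^n = 4^6 = 4096.
Step 3: Hamming bound ⌊q^n / V_q(n,t)⌋ = ⌊4096/19⌋ = 215.
Step 4: Compare |C| = 106 to 215: satisfied.
The claimed |C| lies below the Hamming bound.


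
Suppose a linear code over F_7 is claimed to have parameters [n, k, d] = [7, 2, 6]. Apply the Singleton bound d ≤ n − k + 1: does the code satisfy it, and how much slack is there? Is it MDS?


Singleton RHS = n − k + 1 = 6, slack = 0, bound satisfied, MDS.

Singleton bound: d ≤ n − k + 1.
Here n = 7, k = 2, so n − k + 1 = 6.
Given d = 6, check d ≤ 6: YES.
Slack = (n − k + 1) − d = 0.
The code is MDS (slack = 0).
Description: the claimed parameters are [7, 2, 6]_7; such a code would be MDS (meets Singleton bound).


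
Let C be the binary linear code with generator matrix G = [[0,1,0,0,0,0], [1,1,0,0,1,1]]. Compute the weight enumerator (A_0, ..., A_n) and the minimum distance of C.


Weight distribution: A_0 = 1, A_1 = 1, A_3 = 1, A_4 = 1. Minimum distance d = 1.

Enumerate all 2^2 = 4 messages m ∈ F_2^2.
For each, compute codeword c = mG in F_2^6, then tally its weight.
  m = 00 → c = 000000, weight = 0.
  m = 10 → c = 010000, weight = 1.
  m = 01 → c = 110011, weight = 4.
  m = 11 → c = 100011, weight = 3.
Tally weights:
  weight 0: 1 codewords.
  weight 1: 1 codewords.
  weight 3: 1 codewords.
  weight 4: 1 codewords.
Minimum distance d = smallest w > 0 with A_w > 0 = 1.
Sanity: Σ A_w = 4 = 2^2 = 4 ✓.


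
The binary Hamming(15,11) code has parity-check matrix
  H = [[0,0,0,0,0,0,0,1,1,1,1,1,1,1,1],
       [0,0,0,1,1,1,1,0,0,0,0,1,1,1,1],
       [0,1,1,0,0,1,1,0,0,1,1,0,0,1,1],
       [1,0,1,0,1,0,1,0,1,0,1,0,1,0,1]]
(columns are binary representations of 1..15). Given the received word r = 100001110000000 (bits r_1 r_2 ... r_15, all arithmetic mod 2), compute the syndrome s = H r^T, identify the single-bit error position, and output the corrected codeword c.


s = (1, 0, 0, 0)^T, error position = 8, corrected codeword c = 100001100000000

Compute s = H r^T mod 2 one row at a time:
  s_1 = 1 + 0 + 0 + 0 + 0 + 0 + 0 + 0 = 1 ≡ 1 (mod 2).
  s_2 = 0 + 0 + 1 + 1 + 0 + 0 + 0 + 0 = 2 ≡ 0 (mod 2).
  s_3 = 0 + 0 + 1 + 1 + 0 + 0 + 0 + 0 = 2 ≡ 0 (mod 2).
  s_4 = 1 + 0 + 0 + 1 + 0 + 0 + 0 + 0 = 2 ≡ 0 (mod 2).
s = (1, 0, 0, 0)^T — this equals column 8 of H (binary 1000), so error is at position 8.
Correct: flip bit 8 of r = 100001110000000 to get c = 100001100000000.


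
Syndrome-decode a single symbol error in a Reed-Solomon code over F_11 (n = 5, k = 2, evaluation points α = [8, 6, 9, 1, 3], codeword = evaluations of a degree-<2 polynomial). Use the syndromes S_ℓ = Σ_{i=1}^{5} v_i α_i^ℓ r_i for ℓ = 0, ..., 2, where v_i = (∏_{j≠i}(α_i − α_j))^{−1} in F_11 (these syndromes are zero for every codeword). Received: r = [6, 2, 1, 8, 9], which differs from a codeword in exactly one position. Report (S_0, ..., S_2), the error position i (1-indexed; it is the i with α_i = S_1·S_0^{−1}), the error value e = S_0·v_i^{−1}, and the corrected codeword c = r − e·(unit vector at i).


S = (4, 2, 1), error at position 2, error magnitude e = 8, c = [6, 5, 1, 8, 9].

Step 1: column multipliers v_i = (∏_{j≠i}(α_i − α_j))^{−1} mod 11.
  i = 1 (α = 8): (8−6)(8−9)(8−1)(8−3) = 2·(−1)·7·5 = −70 ≡ 7, so v_1 = 7^{−1} = 8 (mod 11).
  i = 2 (α = 6): (6−8)(6−9)(6−1)(6−3) = (−2)·(−3)·5·3 = 90 ≡ 2, so v_2 = 2^{−1} = 6 (mod 11).
  i = 3 (α = 9): (9−8)(9−6)(9−1)(9−3) = 1·3·8·6 = 144 ≡ 1, so v_3 = 1^{−1} = 1 (mod 11).
  i = 4 (α = 1): (1−8)(1−6)(1−9)(1−3) = (−7)·(−5)·(−8)·(−2) = 560 ≡ 10, so v_4 = 10^{−1} = 10 (mod 11).
  i = 5 (α = 3): (3−8)(3−6)(3−9)(3−1) = (−5)·(−3)·(−6)·2 = −180 ≡ 7, so v_5 = 7^{−1} = 8 (mod 11).
  v = [8, 6, 1, 10, 8].
Step 2: syndromes of r = [6, 2, 1, 8, 9] (all sums mod 11).
  S_0 = Σ v_i r_i = 8·6 + 6·2 + 1·1 + 10·8 + 8·9 = 213 ≡ 4.
  S_1 = Σ v_i α_i r_i = 8·8·6 + 6·6·2 + 1·9·1 + 10·1·8 + 8·3·9 = 761 ≡ 2.
  α_i^2 mod 11 = [9, 3, 4, 1, 9].
  S_2 = Σ v_i α_i^2 r_i = 8·9·6 + 6·3·2 + 1·4·1 + 10·1·8 + 8·9·9 = 1200 ≡ 1.
  S = (4, 2, 1) ≠ 0, so r is not a codeword (an error is present).
Step 3: locate the error. For a single error e at position i, S_ℓ = v_i·e·α_i^ℓ, so α_err = S_1/S_0.
  S_0^{−1} = 4^{−1} = 3 (mod 11), so α_err = 2·3 = 6 ≡ 6 = α_2. Error position i = 2.
  Consistency check: S_2/S_1 = 1·6 = 6 ≡ 6 = α_err ✓ (single-error assumption holds).
Step 4: error magnitude e = S_0/v_2 = S_0·∏_{j≠2}(α_2 − α_j) = 4·2 = 8 ≡ 8 (mod 11).
Step 5: correct position 2: c_2 = r_2 − e = 2 − 8 ≡ 5 (mod 11). Hence c = [6, 5, 1, 8, 9].
  Check: interpolating c through the α_i gives m(x) = 2 + 6·x (degree < 2) with m(α_i) = c_i for every i, so c is indeed a codeword.


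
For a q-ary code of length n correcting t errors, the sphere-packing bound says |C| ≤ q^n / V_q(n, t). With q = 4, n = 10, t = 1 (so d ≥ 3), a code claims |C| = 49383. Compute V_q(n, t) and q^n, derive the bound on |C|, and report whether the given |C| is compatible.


V_q(n, t) = 31, q^n = 1048576, Hamming bound = 33825, |C| = 49383 > bound (violated).

Step 1: Compute V_q(n, t) = Σ_{j=0}^1 C(n, j) (q−1)^j.
  j = 0: C(10,0)·(3)^0 = 1·1 = 1.
  j = 1: C(10,1)·(3)^1 = 10·3 = 30.
  V_q(n, t) = 1 + 30 = 31.
Step 2: q^n = 4^10 = 1048576.
Step 3: Hamming bound ⌊q^n / V_q(n,t)⌋ = ⌊1048576/31⌋ = 33825.
Step 4: Compare |C| = 49383 to 33825: violated.
The claimed |C| lies above the Hamming bound, so no 4-ary code of length 10 with d ≥ 3 can have 49383 codewords.


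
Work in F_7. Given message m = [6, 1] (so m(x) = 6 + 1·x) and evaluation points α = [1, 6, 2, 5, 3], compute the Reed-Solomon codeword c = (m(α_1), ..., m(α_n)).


c = [0, 5, 1, 4, 2]

Message polynomial: m(x) = 6 + 1·x (mod 7).
For each evaluation point α_i, compute m(α_i) mod 7:
  α_1 = 1: Horner steps 1 → 0, so m(1) = 0.
  α_2 = 6: Horner steps 1 → 5, so m(6) = 5.
  α_3 = 2: Horner steps 1 → 1, so m(2) = 1.
  α_4 = 5: Horner steps 1 → 4, so m(5) = 4.
  α_5 = 3: Horner steps 1 → 2, so m(3) = 2.
Codeword c = [0, 5, 1, 4, 2] ∈ F_7^5.


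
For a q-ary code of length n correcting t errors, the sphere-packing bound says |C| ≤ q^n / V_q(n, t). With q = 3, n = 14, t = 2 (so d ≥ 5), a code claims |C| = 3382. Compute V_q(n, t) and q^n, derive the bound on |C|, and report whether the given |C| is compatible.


V_q(n, t) = 393, q^n = 4782969, Hamming bound = 12170, |C| = 3382 ≤ bound (satisfied).

Step 1: Compute V_q(n, t) = Σ_{j=0}^2 C(n, j) (q−1)^j.
  j = 0: C(14,0)·(2)^0 = 1·1 = 1.
  j = 1: C(14,1)·(2)^1 = 14·2 = 28.
  j = 2: C(14,2)·(2)^2 = 91·4 = 364.
  V_q(n, t) = 1 + 28 + 364 = 393.
Step 2: q^n = 3^14 = 4782969.
Step 3: Hamming bound ⌊q^n / V_q(n,t)⌋ = ⌊4782969/393⌋ = 12170.
Step 4: Compare |C| = 3382 to 12170: satisfied.
The claimed |C| lies below the Hamming bound.


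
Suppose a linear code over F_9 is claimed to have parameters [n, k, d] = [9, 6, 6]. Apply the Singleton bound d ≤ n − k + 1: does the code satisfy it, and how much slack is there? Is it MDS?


Singleton RHS = n − k + 1 = 4, slack = -2, bound violated (no such code; not MDS).

Singleton bound: d ≤ n − k + 1.
Here n = 9, k = 6, so n − k + 1 = 4.
Given d = 6, check d ≤ 4: NO.
Slack = (n − k + 1) − d = -2.
The slack is negative: d = 6 exceeds n − k + 1 = 4 by 2, so the Singleton bound is violated and no linear [9, 6, 6]_9 code can exist. In particular it is not MDS (MDS requires d = n − k + 1 exactly).
Description: the claimed parameters are [9, 6, 6]_9; such a code would be impossible (violates the Singleton bound).


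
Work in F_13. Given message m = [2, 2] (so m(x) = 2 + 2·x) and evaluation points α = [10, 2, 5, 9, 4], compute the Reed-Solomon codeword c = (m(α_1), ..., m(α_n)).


c = [9, 6, 12, 7, 10]

Message polynomial: m(x) = 2 + 2·x (mod 13).
For each evaluation point α_i, compute m(α_i) mod 13:
  α_1 = 10: Horner steps 2 → 9, so m(10) = 9.
  α_2 = 2: Horner steps 2 → 6, so m(2) = 6.
  α_3 = 5: Horner steps 2 → 12, so m(5) = 12.
  α_4 = 9: Horner steps 2 → 7, so m(9) = 7.
  α_5 = 4: Horner steps 2 → 10, so m(4) = 10.
Codeword c = [9, 6, 12, 7, 10] ∈ F_13^5.


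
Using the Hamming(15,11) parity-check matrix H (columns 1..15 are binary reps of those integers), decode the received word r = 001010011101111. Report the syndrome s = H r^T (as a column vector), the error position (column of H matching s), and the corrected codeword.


s = (1, 1, 0, 1)^T, error position = 13, corrected codeword c = 001010011101011

Compute s = H r^T mod 2 one row at a time:
  s_1 = 1 + 1 + 1 + 0 + 1 + 1 + 1 + 1 = 7 ≡ 1 (mod 2).
  s_2 = 0 + 1 + 0 + 0 + 1 + 1 + 1 + 1 = 5 ≡ 1 (mod 2).
  s_3 = 0 + 1 + 0 + 0 + 1 + 0 + 1 + 1 = 4 ≡ 0 (mod 2).
  s_4 = 0 + 1 + 1 + 0 + 1 + 0 + 1 + 1 = 5 ≡ 1 (mod 2).
s = (1, 1, 0, 1)^T — this equals column 13 of H (binary 1101), so error is at position 13.
Correct: flip bit 13 of r = 001010011101111 to get c = 001010011101011.
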